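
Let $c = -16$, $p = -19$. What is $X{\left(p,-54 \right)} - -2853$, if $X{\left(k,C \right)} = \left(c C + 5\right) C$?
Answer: $-44073$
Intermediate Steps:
$X{\left(k,C \right)} = C \left(5 - 16 C\right)$ ($X{\left(k,C \right)} = \left(- 16 C + 5\right) C = \left(5 - 16 C\right) C = C \left(5 - 16 C\right)$)
$X{\left(p,-54 \right)} - -2853 = - 54 \left(5 - -864\right) - -2853 = - 54 \left(5 + 864\right) + 2853 = \left(-54\right) 869 + 2853 = -46926 + 2853 = -44073$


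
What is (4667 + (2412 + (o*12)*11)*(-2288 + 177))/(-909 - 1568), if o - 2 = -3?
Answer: 4808413/2477 ≈ 1941.2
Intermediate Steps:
o = -1 (o = 2 - 3 = -1)
(4667 + (2412 + (o*12)*11)*(-2288 + 177))/(-909 - 1568) = (4667 + (2412 - 1*12*11)*(-2288 + 177))/(-909 - 1568) = (4667 + (2412 - 12*11)*(-2111))/(-2477) = (4667 + (2412 - 132)*(-2111))*(-1/2477) = (4667 + 2280*(-2111))*(-1/2477) = (4667 - 4813080)*(-1/2477) = -4808413*(-1/2477) = 4808413/2477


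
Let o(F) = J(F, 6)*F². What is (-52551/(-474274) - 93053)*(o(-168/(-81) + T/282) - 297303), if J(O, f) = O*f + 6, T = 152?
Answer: 8933174066124591679409819/323067245282622 ≈ 2.7651e+10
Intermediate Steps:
J(O, f) = 6 + O*f
o(F) = F²*(6 + 6*F) (o(F) = (6 + F*6)*F² = (6 + 6*F)*F² = F²*(6 + 6*F))
(-52551/(-474274) - 93053)*(o(-168/(-81) + T/282) - 297303) = (-52551/(-474274) - 93053)*(6*(-168/(-81) + 152/282)²*(1 + (-168/(-81) + 152/282)) - 297303) = (-52551*(-1/474274) - 93053)*(6*(-168*(-1/81) + 152*(1/282))²*(1 + (-168*(-1/81) + 152*(1/282))) - 297303) = (52551/474274 - 93053)*(6*(56/27 + 76/141)²*(1 + (56/27 + 76/141)) - 297303) = -44132565971*(6*(3316/1269)²*(1 + 3316/1269) - 297303)/474274 = -44132565971*(6*(10995856/1610361)*(4585/1269) - 297303)/474274 = -44132565971*(100831999520/681182703 - 297303)/474274 = -44132565971/474274*(-202416829150489/681182703) = 8933174066124591679409819/323067245282622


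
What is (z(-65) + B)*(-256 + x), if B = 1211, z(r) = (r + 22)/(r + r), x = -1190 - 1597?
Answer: -479190339/130 ≈ -3.6861e+6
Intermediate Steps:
x = -2787
z(r) = (22 + r)/(2*r) (z(r) = (22 + r)/((2*r)) = (22 + r)*(1/(2*r)) = (22 + r)/(2*r))
(z(-65) + B)*(-256 + x) = ((½)*(22 - 65)/(-65) + 1211)*(-256 - 2787) = ((½)*(-1/65)*(-43) + 1211)*(-3043) = (43/130 + 1211)*(-3043) = (157473/130)*(-3043) = -479190339/130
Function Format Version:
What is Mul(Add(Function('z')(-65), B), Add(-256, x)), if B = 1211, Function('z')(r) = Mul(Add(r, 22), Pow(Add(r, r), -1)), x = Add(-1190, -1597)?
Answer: Rational(-479190339, 130) ≈ -3.6861e+6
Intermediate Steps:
x = -2787
Function('z')(r) = Mul(Rational(1, 2), Pow(r, -1), Add(22, r)) (Function('z')(r) = Mul(Add(22, r), Pow(Mul(2, r), -1)) = Mul(Add(22, r), Mul(Rational(1, 2), Pow(r, -1))) = Mul(Rational(1, 2), Pow(r, -1), Add(22, r)))
Mul(Add(Function('z')(-65), B), Add(-256, x)) = Mul(Add(Mul(Rational(1, 2), Pow(-65, -1), Add(22, -65)), 1211), Add(-256, -2787)) = Mul(Add(Mul(Rational(1, 2), Rational(-1, 65), -43), 1211), -3043) = Mul(Add(Rational(43, 130), 1211), -3043) = Mul(Rational(157473, 130), -3043) = Rational(-479190339, 130)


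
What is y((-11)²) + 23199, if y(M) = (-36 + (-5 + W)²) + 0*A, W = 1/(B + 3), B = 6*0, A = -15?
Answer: 208663/9 ≈ 23185.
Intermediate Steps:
B = 0
W = ⅓ (W = 1/(0 + 3) = 1/3 = ⅓ ≈ 0.33333)
y(M) = -128/9 (y(M) = (-36 + (-5 + ⅓)²) + 0*(-15) = (-36 + (-14/3)²) + 0 = (-36 + 196/9) + 0 = -128/9 + 0 = -128/9)
y((-11)²) + 23199 = -128/9 + 23199 = 208663/9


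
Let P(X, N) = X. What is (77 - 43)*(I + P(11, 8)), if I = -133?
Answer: -4148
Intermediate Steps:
(77 - 43)*(I + P(11, 8)) = (77 - 43)*(-133 + 11) = 34*(-122) = -4148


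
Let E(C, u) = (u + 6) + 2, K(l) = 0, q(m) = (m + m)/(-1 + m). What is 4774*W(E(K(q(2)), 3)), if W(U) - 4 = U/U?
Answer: 23870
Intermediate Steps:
q(m) = 2*m/(-1 + m) (q(m) = (2*m)/(-1 + m) = 2*m/(-1 + m))
E(C, u) = 8 + u (E(C, u) = (6 + u) + 2 = 8 + u)
W(U) = 5 (W(U) = 4 + U/U = 4 + 1 = 5)
4774*W(E(K(q(2)), 3)) = 4774*5 = 23870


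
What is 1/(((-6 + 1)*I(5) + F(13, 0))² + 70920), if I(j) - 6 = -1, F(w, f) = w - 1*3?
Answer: 1/71145 ≈ 1.4056e-5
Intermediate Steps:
F(w, f) = -3 + w (F(w, f) = w - 3 = -3 + w)
I(j) = 5 (I(j) = 6 - 1 = 5)
1/(((-6 + 1)*I(5) + F(13, 0))² + 70920) = 1/(((-6 + 1)*5 + (-3 + 13))² + 70920) = 1/((-5*5 + 10)² + 70920) = 1/((-25 + 10)² + 70920) = 1/((-15)² + 70920) = 1/(225 + 70920) = 1/71145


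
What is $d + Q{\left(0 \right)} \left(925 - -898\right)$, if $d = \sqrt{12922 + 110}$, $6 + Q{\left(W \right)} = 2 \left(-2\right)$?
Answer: $-18230 + 6 \sqrt{362} \approx -18116.0$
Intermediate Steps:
$Q{\left(W \right)} = -10$ ($Q{\left(W \right)} = -6 + 2 \left(-2\right) = -6 - 4 = -10$)
$d = 6 \sqrt{362}$ ($d = \sqrt{13032} = 6 \sqrt{362} \approx 114.16$)
$d + Q{\left(0 \right)} \left(925 - -898\right) = 6 \sqrt{362} - 10 \left(925 - -898\right) = 6 \sqrt{362} - 10 \left(925 + 898\right) = 6 \sqrt{362} - 18230 = -18230 + 6 \sqrt{362}$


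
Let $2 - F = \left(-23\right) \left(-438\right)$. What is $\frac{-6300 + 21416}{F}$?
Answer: $- \frac{3779}{2518} \approx -1.5008$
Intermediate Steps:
$F = -10072$ ($F = 2 - \left(-23\right) \left(-438\right) = 2 - 10074 = -10072$)
$\frac{-6300 + 21416}{F} = \frac{-6300 + 21416}{-10072} = 15116 \left(- \frac{1}{10072}\right) = - \frac{3779}{2518}$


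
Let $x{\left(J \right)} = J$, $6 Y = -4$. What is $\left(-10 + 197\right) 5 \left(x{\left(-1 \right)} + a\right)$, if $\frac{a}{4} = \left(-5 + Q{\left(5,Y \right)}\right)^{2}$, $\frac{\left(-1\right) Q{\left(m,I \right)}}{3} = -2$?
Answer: $2805$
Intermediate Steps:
$Y = - \frac{2}{3}$ ($Y = \frac{1}{6} \left(-4\right) = - \frac{2}{3} \approx -0.66667$)
$Q{\left(m,I \right)} = 6$ ($Q{\left(m,I \right)} = \left(-3\right) \left(-2\right) = 6$)
$a = 4$ ($a = 4 \left(-5 + 6\right)^{2} = 4 \cdot 1^{2} = 4 \cdot 1 = 4$)
$\left(-10 + 197\right) 5 \left(x{\left(-1 \right)} + a\right) = \left(-10 + 197\right) 5 \left(-1 + 4\right) = 187 \cdot 5 \cdot 3 = 187 \cdot 15 = 2805$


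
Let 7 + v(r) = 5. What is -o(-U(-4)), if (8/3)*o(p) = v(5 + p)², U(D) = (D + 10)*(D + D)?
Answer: -3/2 ≈ -1.5000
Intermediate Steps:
U(D) = 2*D*(10 + D) (U(D) = (10 + D)*(2*D) = 2*D*(10 + D))
v(r) = -2 (v(r) = -7 + 5 = -2)
o(p) = 3/2 (o(p) = (3/8)*(-2)² = (3/8)*4 = 3/2)
-o(-U(-4)) = -1*3/2 = -3/2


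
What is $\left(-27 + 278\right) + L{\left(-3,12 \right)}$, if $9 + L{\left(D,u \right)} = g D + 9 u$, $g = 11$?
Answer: $317$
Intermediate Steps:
$L{\left(D,u \right)} = -9 + 9 u + 11 D$ ($L{\left(D,u \right)} = -9 + \left(11 D + 9 u\right) = -9 + \left(9 u + 11 D\right) = -9 + 9 u + 11 D$)
$\left(-27 + 278\right) + L{\left(-3,12 \right)} = \left(-27 + 278\right) + \left(-9 + 9 \cdot 12 + 11 \left(-3\right)\right) = 251 - -66 = 251 + 66 = 317$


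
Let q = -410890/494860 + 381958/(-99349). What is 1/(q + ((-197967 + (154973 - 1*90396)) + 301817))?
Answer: 4916384614/828028927657529 ≈ 5.9375e-6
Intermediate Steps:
q = -22983724649/4916384614 (q = -410890*1/494860 + 381958*(-1/99349) = -41089/49486 - 381958/99349 = -22983724649/4916384614 ≈ -4.6749)
1/(q + ((-197967 + (154973 - 1*90396)) + 301817)) = 1/(-22983724649/4916384614 + ((-197967 + (154973 - 1*90396)) + 301817)) = 1/(-22983724649/4916384614 + ((-197967 + (154973 - 90396)) + 301817)) = 1/(-22983724649/4916384614 + ((-197967 + 64577) + 301817)) = 1/(-22983724649/4916384614 + (-133390 + 301817)) = 1/(-22983724649/4916384614 + 168427) = 1/(828028927657529/4916384614) = 4916384614/828028927657529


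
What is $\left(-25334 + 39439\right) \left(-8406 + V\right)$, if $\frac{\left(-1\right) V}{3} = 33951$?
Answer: $-1555203195$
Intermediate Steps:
$V = -101853$ ($V = \left(-3\right) 33951 = -101853$)
$\left(-25334 + 39439\right) \left(-8406 + V\right) = \left(-25334 + 39439\right) \left(-8406 - 101853\right) = 14105 \left(-110259\right) = -1555203195$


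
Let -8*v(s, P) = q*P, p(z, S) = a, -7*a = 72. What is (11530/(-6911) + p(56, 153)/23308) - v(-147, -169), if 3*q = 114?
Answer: -907039399641/1127571116 ≈ -804.42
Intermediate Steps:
q = 38 (q = (⅓)*114 = 38)
a = -72/7 (a = -⅐*72 = -72/7 ≈ -10.286)
p(z, S) = -72/7
v(s, P) = -19*P/4
(11530/(-6911) + p(56, 153)/23308) - v(-147, -169) = (11530/(-6911) - 72/7/23308) - (-19)*(-169)/4 = (11530*(-1/6911) - 72/7*1/23308) - 1*3211/4 = (-11530/6911 - 18/40789) - 3211/4 = -470421568/281892779 - 3211/4 = -907039399641/1127571116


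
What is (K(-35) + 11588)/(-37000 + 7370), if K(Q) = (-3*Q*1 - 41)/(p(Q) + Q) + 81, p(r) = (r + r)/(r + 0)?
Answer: -385013/977790 ≈ -0.39376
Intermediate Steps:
p(r) = 2 (p(r) = (2*r)/r = 2)
K(Q) = 81 + (-41 - 3*Q)/(2 + Q) (K(Q) = (-3*Q*1 - 41)/(2 + Q) + 81 = (-3*Q - 41)/(2 + Q) + 81 = (-41 - 3*Q)/(2 + Q) + 81 = 81 + (-41 - 3*Q)/(2 + Q))
(K(-35) + 11588)/(-37000 + 7370) = ((121 + 78*(-35))/(2 - 35) + 11588)/(-37000 + 7370) = ((121 - 2730)/(-33) + 11588)/(-29630) = (-1/33*(-2609) + 11588)*(-1/29630) = (2609/33 + 11588)*(-1/29630) = (385013/33)*(-1/29630) = -385013/977790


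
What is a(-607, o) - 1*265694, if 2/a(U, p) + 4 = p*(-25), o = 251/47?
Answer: -1717180416/6463 ≈ -2.6569e+5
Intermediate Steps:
o = 251/47 (o = 251*(1/47) = 251/47 ≈ 5.3404)
a(U, p) = 2/(-4 - 25*p) (a(U, p) = 2/(-4 + p*(-25)) = 2/(-4 - 25*p))
a(-607, o) - 1*265694 = -2/(4 + 25*(251/47)) - 1*265694 = -2/(4 + 6275/47) - 265694 = -2/6463/47 - 265694 = -2*47/6463 - 265694 = -94/6463 - 265694 = -1717180416/6463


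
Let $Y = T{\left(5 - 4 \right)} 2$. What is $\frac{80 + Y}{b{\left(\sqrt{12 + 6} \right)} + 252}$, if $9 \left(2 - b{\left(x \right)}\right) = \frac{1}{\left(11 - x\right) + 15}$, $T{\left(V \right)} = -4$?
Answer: $\frac{974696976}{3438454897} + \frac{1944 \sqrt{2}}{3438454897} \approx 0.28347$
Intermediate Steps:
$b{\left(x \right)} = 2 - \frac{1}{9 \left(26 - x\right)}$ ($b{\left(x \right)} = 2 - \frac{1}{9 \left(\left(11 - x\right) + 15\right)} = 2 - \frac{1}{9 \left(26 - x\right)}$)
$Y = -8$ ($Y = \left(-4\right) 2 = -8$)
$\frac{80 + Y}{b{\left(\sqrt{12 + 6} \right)} + 252} = \frac{80 - 8}{\frac{-467 + 18 \sqrt{12 + 6}}{9 \left(-26 + \sqrt{12 + 6}\right)} + 252} = \frac{72}{\frac{-467 + 18 \sqrt{18}}{9 \left(-26 + \sqrt{18}\right)} + 252} = \frac{72}{\frac{-467 + 18 \cdot 3 \sqrt{2}}{9 \left(-26 + 3 \sqrt{2}\right)} + 252} = \frac{72}{\frac{-467 + 54 \sqrt{2}}{9 \left(-26 + 3 \sqrt{2}\right)} + 252} = \frac{72}{252 + \frac{-467 + 54 \sqrt{2}}{9 \left(-26 + 3 \sqrt{2}\right)}}$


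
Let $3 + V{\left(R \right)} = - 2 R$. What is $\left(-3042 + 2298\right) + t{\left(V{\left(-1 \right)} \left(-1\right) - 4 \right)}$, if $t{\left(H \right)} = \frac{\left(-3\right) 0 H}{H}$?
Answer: $-744$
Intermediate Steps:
$V{\left(R \right)} = -3 - 2 R$
$t{\left(H \right)} = 0$ ($t{\left(H \right)} = \frac{0 H}{H} = \frac{0}{H} = 0$)
$\left(-3042 + 2298\right) + t{\left(V{\left(-1 \right)} \left(-1\right) - 4 \right)} = \left(-3042 + 2298\right) + 0 = -744 + 0 = -744$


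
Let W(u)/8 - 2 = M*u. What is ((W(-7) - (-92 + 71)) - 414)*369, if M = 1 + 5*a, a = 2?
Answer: -366417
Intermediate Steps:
M = 11 (M = 1 + 5*2 = 1 + 10 = 11)
W(u) = 16 + 88*u (W(u) = 16 + 8*(11*u) = 16 + 88*u)
((W(-7) - (-92 + 71)) - 414)*369 = (((16 + 88*(-7)) - (-92 + 71)) - 414)*369 = (((16 - 616) - 1*(-21)) - 414)*369 = ((-600 + 21) - 414)*369 = (-579 - 414)*369 = -993*369 = -366417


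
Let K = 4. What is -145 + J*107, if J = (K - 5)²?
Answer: -38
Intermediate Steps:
J = 1 (J = (4 - 5)² = (-1)² = 1)
-145 + J*107 = -145 + 1*107 = -145 + 107 = -38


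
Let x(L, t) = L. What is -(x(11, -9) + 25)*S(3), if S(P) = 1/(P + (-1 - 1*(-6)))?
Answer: -9/2 ≈ -4.5000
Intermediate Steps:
S(P) = 1/(5 + P) (S(P) = 1/(P + (-1 + 6)) = 1/(P + 5) = 1/(5 + P))
-(x(11, -9) + 25)*S(3) = -(11 + 25)/(5 + 3) = -36/8 = -1*9/2 = -9/2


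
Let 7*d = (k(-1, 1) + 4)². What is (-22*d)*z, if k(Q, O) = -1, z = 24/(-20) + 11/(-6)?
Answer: 429/5 ≈ 85.800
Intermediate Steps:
z = -91/30 (z = 24*(-1/20) + 11*(-⅙) = -6/5 - 11/6 = -91/30 ≈ -3.0333)
d = 9/7 (d = (-1 + 4)²/7 = (⅐)*3² = (⅐)*9 = 9/7 ≈ 1.2857)
(-22*d)*z = -22*9/7*(-91/30) = -198/7*(-91/30) = 429/5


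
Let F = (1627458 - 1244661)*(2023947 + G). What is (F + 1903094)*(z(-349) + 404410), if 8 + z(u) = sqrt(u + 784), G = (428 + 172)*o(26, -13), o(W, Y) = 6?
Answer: 313872896675857306 + 776140812053*sqrt(435) ≈ 3.1389e+17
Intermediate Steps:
G = 3600 (G = (428 + 172)*6 = 600*6 = 3600)
z(u) = -8 + sqrt(784 + u) (z(u) = -8 + sqrt(u + 784) = -8 + sqrt(784 + u))
F = 776138908959 (F = (1627458 - 1244661)*(2023947 + 3600) = 382797*2027547 = 776138908959)
(F + 1903094)*(z(-349) + 404410) = (776138908959 + 1903094)*((-8 + sqrt(784 - 349)) + 404410) = 776140812053*((-8 + sqrt(435)) + 404410) = 776140812053*(404402 + sqrt(435)) = 313872896675857306 + 776140812053*sqrt(435)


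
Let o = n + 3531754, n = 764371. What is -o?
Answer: -4296125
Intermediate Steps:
o = 4296125 (o = 764371 + 3531754 = 4296125)
-o = -1*4296125 = -4296125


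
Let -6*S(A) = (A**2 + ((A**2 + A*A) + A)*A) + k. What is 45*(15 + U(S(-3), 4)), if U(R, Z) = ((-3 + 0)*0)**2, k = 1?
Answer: 675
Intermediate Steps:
S(A) = -1/6 - A**2/6 - A*(A + 2*A**2)/6 (S(A) = -((A**2 + ((A**2 + A*A) + A)*A) + 1)/6 = -((A**2 + ((A**2 + A**2) + A)*A) + 1)/6 = -((A**2 + (2*A**2 + A)*A) + 1)/6 = -((A**2 + (A + 2*A**2)*A) + 1)/6 = -((A**2 + A*(A + 2*A**2)) + 1)/6 = -(1 + A**2 + A*(A + 2*A**2))/6 = -1/6 - A**2/6 - A*(A + 2*A**2)/6)
U(R, Z) = 0 (U(R, Z) = (-3*0)**2 = 0**2 = 0)
45*(15 + U(S(-3), 4)) = 45*(15 + 0) = 45*15 = 675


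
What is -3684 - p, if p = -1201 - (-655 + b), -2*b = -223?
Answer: -6053/2 ≈ -3026.5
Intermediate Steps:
b = 223/2 (b = -1/2*(-223) = 223/2 ≈ 111.50)
p = -1315/2 (p = -1201 - (-655 + 223/2) = -1201 - 1*(-1087/2) = -1201 + 1087/2 = -1315/2 ≈ -657.50)
-3684 - p = -3684 - 1*(-1315/2) = -3684 + 1315/2 = -6053/2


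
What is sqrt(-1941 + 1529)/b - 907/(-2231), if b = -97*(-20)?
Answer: 907/2231 + I*sqrt(103)/970 ≈ 0.40654 + 0.010463*I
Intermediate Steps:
b = 1940
sqrt(-1941 + 1529)/b - 907/(-2231) = sqrt(-1941 + 1529)/1940 - 907/(-2231) = sqrt(-412)*(1/1940) - 907*(-1/2231) = (2*I*sqrt(103))*(1/1940) + 907/2231 = I*sqrt(103)/970 + 907/2231 = 907/2231 + I*sqrt(103)/970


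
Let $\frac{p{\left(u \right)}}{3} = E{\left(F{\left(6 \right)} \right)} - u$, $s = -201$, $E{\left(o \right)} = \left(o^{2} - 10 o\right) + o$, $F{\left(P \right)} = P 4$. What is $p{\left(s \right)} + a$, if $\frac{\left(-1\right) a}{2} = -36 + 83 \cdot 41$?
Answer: $-5051$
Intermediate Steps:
$F{\left(P \right)} = 4 P$
$E{\left(o \right)} = o^{2} - 9 o$
$p{\left(u \right)} = 1080 - 3 u$ ($p{\left(u \right)} = 3 \left(4 \cdot 6 \left(-9 + 4 \cdot 6\right) - u\right) = 3 \left(24 \left(-9 + 24\right) - u\right) = 3 \left(24 \cdot 15 - u\right) = 3 \left(360 - u\right) = 1080 - 3 u$)
$a = -6734$ ($a = - 2 \left(-36 + 83 \cdot 41\right) = - 2 \left(-36 + 3403\right) = \left(-2\right) 3367 = -6734$)
$p{\left(s \right)} + a = \left(1080 - -603\right) - 6734 = \left(1080 + 603\right) - 6734 = 1683 - 6734 = -5051$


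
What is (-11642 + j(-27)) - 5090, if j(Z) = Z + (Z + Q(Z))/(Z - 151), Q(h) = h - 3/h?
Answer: -26847433/1602 ≈ -16759.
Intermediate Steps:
Q(h) = h - 3/h
j(Z) = Z + (-3/Z + 2*Z)/(-151 + Z) (j(Z) = Z + (Z + (Z - 3/Z))/(Z - 151) = Z + (-3/Z + 2*Z)/(-151 + Z))
(-11642 + j(-27)) - 5090 = (-11642 + (-3 + (-27)**3 - 149*(-27)**2)/((-27)*(-151 - 27))) - 5090 = (-11642 - 1/27*(-3 - 19683 - 149*729)/(-178)) - 5090 = (-11642 - 1/27*(-1/178)*(-3 - 19683 - 108621)) - 5090 = (-11642 - 1/27*(-1/178)*(-128307)) - 5090 = (-11642 - 42769/1602) - 5090 = -18693253/1602 - 5090 = -26847433/1602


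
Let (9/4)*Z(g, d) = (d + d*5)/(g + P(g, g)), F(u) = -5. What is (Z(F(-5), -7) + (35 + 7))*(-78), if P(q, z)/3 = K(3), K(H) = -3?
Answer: -3380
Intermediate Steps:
P(q, z) = -9 (P(q, z) = 3*(-3) = -9)
Z(g, d) = 8*d/(3*(-9 + g)) (Z(g, d) = 4*((d + d*5)/(g - 9))/9 = 4*((d + 5*d)/(-9 + g))/9 = 4*((6*d)/(-9 + g))/9 = 4*(6*d/(-9 + g))/9 = 8*d/(3*(-9 + g)))
(Z(F(-5), -7) + (35 + 7))*(-78) = ((8/3)*(-7)/(-9 - 5) + (35 + 7))*(-78) = ((8/3)*(-7)/(-14) + 42)*(-78) = ((8/3)*(-7)*(-1/14) + 42)*(-78) = (4/3 + 42)*(-78) = (130/3)*(-78) = -3380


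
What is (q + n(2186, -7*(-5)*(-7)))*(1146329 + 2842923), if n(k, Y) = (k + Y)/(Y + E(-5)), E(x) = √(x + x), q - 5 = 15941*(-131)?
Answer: -100026125553371692/12007 - 7743138132*I*√10/60035 ≈ -8.3307e+12 - 4.0786e+5*I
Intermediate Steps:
q = -2088266 (q = 5 + 15941*(-131) = 5 - 2088271 = -2088266)
E(x) = √2*√x (E(x) = √(2*x) = √2*√x)
n(k, Y) = (Y + k)/(Y + I*√10) (n(k, Y) = (k + Y)/(Y + √2*√(-5)) = (Y + k)/(Y + √2*(I*√5)) = (Y + k)/(Y + I*√10))
(q + n(2186, -7*(-5)*(-7)))*(1146329 + 2842923) = (-2088266 + (-7*(-5)*(-7) + 2186)/(-7*(-5)*(-7) + I*√10))*(1146329 + 2842923) = (-2088266 + (35*(-7) + 2186)/(35*(-7) + I*√10))*3989252 = (-2088266 + (-245 + 2186)/(-245 + I*√10))*3989252 = (-2088266 + 1941/(-245 + I*√10))*3989252 = -8330619317032 + 7743138132/(-245 + I*√10)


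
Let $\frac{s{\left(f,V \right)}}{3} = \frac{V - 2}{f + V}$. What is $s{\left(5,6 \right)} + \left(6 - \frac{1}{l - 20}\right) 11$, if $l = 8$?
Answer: $\frac{8977}{132} \approx 68.008$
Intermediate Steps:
$s{\left(f,V \right)} = \frac{3 \left(-2 + V\right)}{V + f}$ ($s{\left(f,V \right)} = 3 \frac{V - 2}{f + V} = 3 \frac{-2 + V}{V + f} = \frac{3 \left(-2 + V\right)}{V + f}$)
$s{\left(5,6 \right)} + \left(6 - \frac{1}{l - 20}\right) 11 = \frac{3 \left(-2 + 6\right)}{6 + 5} + \left(6 - \frac{1}{8 - 20}\right) 11 = 3 \cdot \frac{1}{11} \cdot 4 + \left(6 - \frac{1}{-12}\right) 11 = 3 \cdot \frac{1}{11} \cdot 4 + \left(6 - - \frac{1}{12}\right) 11 = \frac{12}{11} + \left(6 + \frac{1}{12}\right) 11 = \frac{12}{11} + \frac{73}{12} \cdot 11 = \frac{12}{11} + \frac{803}{12} = \frac{8977}{132}$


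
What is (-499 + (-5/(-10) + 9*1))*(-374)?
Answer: 183073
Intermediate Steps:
(-499 + (-5/(-10) + 9*1))*(-374) = (-499 + (-5*(-1/10) + 9))*(-374) = (-499 + (1/2 + 9))*(-374) = (-499 + 19/2)*(-374) = -979/2*(-374) = 183073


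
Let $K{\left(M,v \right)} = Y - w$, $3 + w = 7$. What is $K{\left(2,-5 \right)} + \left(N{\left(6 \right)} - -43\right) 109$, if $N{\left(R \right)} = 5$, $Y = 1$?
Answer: $5229$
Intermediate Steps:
$w = 4$ ($w = -3 + 7 = 4$)
$K{\left(M,v \right)} = -3$ ($K{\left(M,v \right)} = 1 - 4 = -3$)
$K{\left(2,-5 \right)} + \left(N{\left(6 \right)} - -43\right) 109 = -3 + \left(5 - -43\right) 109 = -3 + \left(5 + 43\right) 109 = -3 + 48 \cdot 109 = -3 + 5232 = 5229$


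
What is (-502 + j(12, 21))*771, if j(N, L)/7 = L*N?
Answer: 973002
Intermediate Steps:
j(N, L) = 7*L*N (j(N, L) = 7*(L*N) = 7*L*N)
(-502 + j(12, 21))*771 = (-502 + 7*21*12)*771 = (-502 + 1764)*771 = 1262*771 = 973002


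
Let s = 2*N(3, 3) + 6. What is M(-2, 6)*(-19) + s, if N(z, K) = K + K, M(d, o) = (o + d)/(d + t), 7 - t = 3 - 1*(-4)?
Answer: 56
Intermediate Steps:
t = 0 (t = 7 - (3 - 1*(-4)) = 7 - (3 + 4) = 7 - 1*7 = 7 - 7 = 0)
M(d, o) = (d + o)/d (M(d, o) = (o + d)/(d + 0) = (d + o)/d)
N(z, K) = 2*K
s = 18 (s = 2*(2*3) + 6 = 2*6 + 6 = 12 + 6 = 18)
M(-2, 6)*(-19) + s = ((-2 + 6)/(-2))*(-19) + 18 = -1/2*4*(-19) + 18 = -2*(-19) + 18 = 38 + 18 = 56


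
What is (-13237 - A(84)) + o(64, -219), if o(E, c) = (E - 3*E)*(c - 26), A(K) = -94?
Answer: 18217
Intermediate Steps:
o(E, c) = -2*E*(-26 + c) (o(E, c) = (-2*E)*(-26 + c) = -2*E*(-26 + c))
(-13237 - A(84)) + o(64, -219) = (-13237 - 1*(-94)) + 2*64*(26 - 1*(-219)) = (-13237 + 94) + 2*64*(26 + 219) = -13143 + 2*64*245 = -13143 + 31360 = 18217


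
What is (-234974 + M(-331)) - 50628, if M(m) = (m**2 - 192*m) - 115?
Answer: -112604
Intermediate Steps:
M(m) = -115 + m**2 - 192*m
(-234974 + M(-331)) - 50628 = (-234974 + (-115 + (-331)**2 - 192*(-331))) - 50628 = (-234974 + (-115 + 109561 + 63552)) - 50628 = (-234974 + 172998) - 50628 = -61976 - 50628 = -112604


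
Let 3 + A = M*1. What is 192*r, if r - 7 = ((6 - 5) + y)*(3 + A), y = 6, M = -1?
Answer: 0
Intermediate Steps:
A = -4 (A = -3 - 1*1 = -3 - 1 = -4)
r = 0 (r = 7 + ((6 - 5) + 6)*(3 - 4) = 7 + (1 + 6)*(-1) = 7 + 7*(-1) = 7 - 7 = 0)
192*r = 192*0 = 0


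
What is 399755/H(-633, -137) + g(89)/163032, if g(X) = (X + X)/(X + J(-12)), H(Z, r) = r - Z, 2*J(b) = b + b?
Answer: 627288761201/778314768 ≈ 805.96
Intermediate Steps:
J(b) = b (J(b) = (b + b)/2 = (2*b)/2 = b)
g(X) = 2*X/(-12 + X) (g(X) = (X + X)/(X - 12) = (2*X)/(-12 + X) = 2*X/(-12 + X))
399755/H(-633, -137) + g(89)/163032 = 399755/(-137 - 1*(-633)) + (2*89/(-12 + 89))/163032 = 399755/(-137 + 633) + (2*89/77)*(1/163032) = 399755/496 + (2*89*(1/77))*(1/163032) = 399755*(1/496) + (178/77)*(1/163032) = 399755/496 + 89/6276732 = 627288761201/778314768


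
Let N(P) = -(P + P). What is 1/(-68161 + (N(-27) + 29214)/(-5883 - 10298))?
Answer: -16181/1102942409 ≈ -1.4671e-5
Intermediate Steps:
N(P) = -2*P
1/(-68161 + (N(-27) + 29214)/(-5883 - 10298)) = 1/(-68161 + (-2*(-27) + 29214)/(-5883 - 10298)) = 1/(-68161 + (54 + 29214)/(-16181)) = 1/(-68161 + 29268*(-1/16181)) = 1/(-68161 - 29268/16181) = 1/(-1102942409/16181) = -16181/1102942409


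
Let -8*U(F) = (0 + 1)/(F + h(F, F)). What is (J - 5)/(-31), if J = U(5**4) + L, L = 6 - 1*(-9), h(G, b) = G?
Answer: -99999/310000 ≈ -0.32258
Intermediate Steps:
U(F) = -1/(16*F) (U(F) = -(0 + 1)/(8*(F + F)) = -1/(8*(2*F)) = -1/(2*F)/8 = -1/(16*F))
L = 15 (L = 6 + 9 = 15)
J = 149999/10000 (J = -1/(16*(5**4)) + 15 = -1/16/625 + 15 = -1/16*1/625 + 15 = -1/10000 + 15 = 149999/10000 ≈ 15.000)
(J - 5)/(-31) = (149999/10000 - 5)/(-31) = -1/31*99999/10000 = -99999/310000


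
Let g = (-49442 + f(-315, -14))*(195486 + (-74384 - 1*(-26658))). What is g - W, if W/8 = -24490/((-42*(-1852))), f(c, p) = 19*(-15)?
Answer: -71441312934470/9723 ≈ -7.3477e+9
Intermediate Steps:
f(c, p) = -285
g = -7347661520 (g = (-49442 - 285)*(195486 + (-74384 - 1*(-26658))) = -49727*(195486 + (-74384 + 26658)) = -49727*(195486 - 47726) = -49727*147760 = -7347661520)
W = -24490/9723 (W = 8*(-24490/((-42*(-1852)))) = 8*(-24490/77784) = 8*(-24490*1/77784) = 8*(-12245/38892) = -24490/9723 ≈ -2.5188)
g - W = -7347661520 - 1*(-24490/9723) = -7347661520 + 24490/9723 = -71441312934470/9723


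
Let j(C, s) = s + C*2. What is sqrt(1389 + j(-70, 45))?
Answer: sqrt(1294) ≈ 35.972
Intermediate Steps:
j(C, s) = s + 2*C
sqrt(1389 + j(-70, 45)) = sqrt(1389 + (45 + 2*(-70))) = sqrt(1389 + (45 - 140)) = sqrt(1389 - 95) = sqrt(1294)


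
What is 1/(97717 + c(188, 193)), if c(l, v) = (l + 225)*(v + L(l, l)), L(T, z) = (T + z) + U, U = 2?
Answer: 1/333540 ≈ 2.9981e-6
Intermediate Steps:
L(T, z) = 2 + T + z (L(T, z) = (T + z) + 2 = 2 + T + z)
c(l, v) = (225 + l)*(2 + v + 2*l) (c(l, v) = (l + 225)*(v + (2 + l + l)) = (225 + l)*(v + (2 + 2*l)) = (225 + l)*(2 + v + 2*l))
1/(97717 + c(188, 193)) = 1/(97717 + (450 + 2*188**2 + 225*193 + 452*188 + 188*193)) = 1/(97717 + (450 + 2*35344 + 43425 + 84976 + 36284)) = 1/(97717 + (450 + 70688 + 43425 + 84976 + 36284)) = 1/(97717 + 235823) = 1/333540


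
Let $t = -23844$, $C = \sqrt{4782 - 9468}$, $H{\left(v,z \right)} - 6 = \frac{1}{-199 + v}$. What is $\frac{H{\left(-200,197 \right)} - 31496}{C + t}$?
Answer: $\frac{49931366714}{37807977963} + \frac{12564511 i \sqrt{4686}}{226847867778} \approx 1.3207 + 0.0037915 i$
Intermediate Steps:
$H{\left(v,z \right)} = 6 + \frac{1}{-199 + v}$
$C = i \sqrt{4686}$ ($C = \sqrt{-4686} = i \sqrt{4686} \approx 68.454 i$)
$\frac{H{\left(-200,197 \right)} - 31496}{C + t} = \frac{\frac{-1193 + 6 \left(-200\right)}{-199 - 200} - 31496}{i \sqrt{4686} - 23844} = \frac{\frac{-1193 - 1200}{-399} - 31496}{-23844 + i \sqrt{4686}} = \frac{\left(- \frac{1}{399}\right) \left(-2393\right) - 31496}{-23844 + i \sqrt{4686}} = \frac{\frac{2393}{399} - 31496}{-23844 + i \sqrt{4686}} = - \frac{12564511}{399 \left(-23844 + i \sqrt{4686}\right)}$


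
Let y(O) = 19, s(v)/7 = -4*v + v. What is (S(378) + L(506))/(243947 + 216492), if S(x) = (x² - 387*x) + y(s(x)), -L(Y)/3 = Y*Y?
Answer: -110213/65777 ≈ -1.6756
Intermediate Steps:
L(Y) = -3*Y² (L(Y) = -3*Y*Y = -3*Y²)
s(v) = -21*v (s(v) = 7*(-4*v + v) = 7*(-3*v) = -21*v)
S(x) = 19 + x² - 387*x (S(x) = (x² - 387*x) + 19 = 19 + x² - 387*x)
(S(378) + L(506))/(243947 + 216492) = ((19 + 378² - 387*378) - 3*506²)/(243947 + 216492) = ((19 + 142884 - 146286) - 3*256036)/460439 = (-3383 - 768108)*(1/460439) = -771491*1/460439 = -110213/65777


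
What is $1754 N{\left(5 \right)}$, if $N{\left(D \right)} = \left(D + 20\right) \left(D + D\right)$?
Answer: $438500$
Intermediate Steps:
$N{\left(D \right)} = 2 D \left(20 + D\right)$ ($N{\left(D \right)} = \left(20 + D\right) 2 D = 2 D \left(20 + D\right)$)
$1754 N{\left(5 \right)} = 1754 \cdot 2 \cdot 5 \left(20 + 5\right) = 1754 \cdot 2 \cdot 5 \cdot 25 = 1754 \cdot 250 = 438500$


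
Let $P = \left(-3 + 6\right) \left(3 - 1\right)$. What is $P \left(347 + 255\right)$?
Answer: $3612$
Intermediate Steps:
$P = 6$ ($P = 3 \cdot 2 = 6$)
$P \left(347 + 255\right) = 6 \left(347 + 255\right) = 6 \cdot 602 = 3612$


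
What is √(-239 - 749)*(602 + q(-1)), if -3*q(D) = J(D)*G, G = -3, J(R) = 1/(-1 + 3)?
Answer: 1205*I*√247 ≈ 18938.0*I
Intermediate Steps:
J(R) = ½ (J(R) = 1/2 = ½)
q(D) = ½ (q(D) = -(-3)/6 = -⅓*(-3/2) = ½)
√(-239 - 749)*(602 + q(-1)) = √(-239 - 749)*(602 + ½) = √(-988)*(1205/2) = (2*I*√247)*(1205/2) = 1205*I*√247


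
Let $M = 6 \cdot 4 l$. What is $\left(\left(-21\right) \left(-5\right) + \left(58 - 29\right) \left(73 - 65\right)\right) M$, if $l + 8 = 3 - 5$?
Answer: $-80880$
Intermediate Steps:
$l = -10$ ($l = -8 + \left(3 - 5\right) = -8 - 2 = -10$)
$M = -240$ ($M = 6 \cdot 4 \left(-10\right) = 24 \left(-10\right) = -240$)
$\left(\left(-21\right) \left(-5\right) + \left(58 - 29\right) \left(73 - 65\right)\right) M = \left(\left(-21\right) \left(-5\right) + \left(58 - 29\right) \left(73 - 65\right)\right) \left(-240\right) = \left(105 + 29 \cdot 8\right) \left(-240\right) = \left(105 + 232\right) \left(-240\right) = 337 \left(-240\right) = -80880$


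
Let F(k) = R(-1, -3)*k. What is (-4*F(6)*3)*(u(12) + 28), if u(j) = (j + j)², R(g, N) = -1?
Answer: 43488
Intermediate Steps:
u(j) = 4*j² (u(j) = (2*j)² = 4*j²)
F(k) = -k
(-4*F(6)*3)*(u(12) + 28) = (-(-4)*6*3)*(4*12² + 28) = (-4*(-6)*3)*(4*144 + 28) = (24*3)*(576 + 28) = 72*604 = 43488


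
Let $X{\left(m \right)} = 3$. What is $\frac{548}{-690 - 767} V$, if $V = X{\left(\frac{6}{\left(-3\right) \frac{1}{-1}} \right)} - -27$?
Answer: $- \frac{16440}{1457} \approx -11.283$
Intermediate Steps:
$V = 30$ ($V = 3 - -27 = 3 + 27 = 30$)
$\frac{548}{-690 - 767} V = \frac{548}{-690 - 767} \cdot 30 = \frac{548}{-1457} \cdot 30 = 548 \left(- \frac{1}{1457}\right) 30 = \left(- \frac{548}{1457}\right) 30 = - \frac{16440}{1457}$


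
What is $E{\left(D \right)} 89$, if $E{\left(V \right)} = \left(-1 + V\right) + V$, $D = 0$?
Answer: $-89$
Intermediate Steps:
$E{\left(V \right)} = -1 + 2 V$
$E{\left(D \right)} 89 = \left(-1 + 2 \cdot 0\right) 89 = \left(-1 + 0\right) 89 = \left(-1\right) 89 = -89$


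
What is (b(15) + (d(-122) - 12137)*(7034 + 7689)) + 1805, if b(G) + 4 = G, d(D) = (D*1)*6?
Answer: -189468471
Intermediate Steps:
d(D) = 6*D (d(D) = D*6 = 6*D)
b(G) = -4 + G
(b(15) + (d(-122) - 12137)*(7034 + 7689)) + 1805 = ((-4 + 15) + (6*(-122) - 12137)*(7034 + 7689)) + 1805 = (11 + (-732 - 12137)*14723) + 1805 = (11 - 12869*14723) + 1805 = (11 - 189470287) + 1805 = -189470276 + 1805 = -189468471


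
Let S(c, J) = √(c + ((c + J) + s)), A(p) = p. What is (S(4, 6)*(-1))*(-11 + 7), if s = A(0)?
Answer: 4*√14 ≈ 14.967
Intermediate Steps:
s = 0
S(c, J) = √(J + 2*c) (S(c, J) = √(c + ((c + J) + 0)) = √(c + ((J + c) + 0)) = √(c + (J + c)) = √(J + 2*c))
(S(4, 6)*(-1))*(-11 + 7) = (√(6 + 2*4)*(-1))*(-11 + 7) = (√(6 + 8)*(-1))*(-4) = (√14*(-1))*(-4) = -√14*(-4) = 4*√14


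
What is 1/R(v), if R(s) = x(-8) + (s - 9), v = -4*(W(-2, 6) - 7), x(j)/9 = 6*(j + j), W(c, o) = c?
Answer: -1/837 ≈ -0.0011947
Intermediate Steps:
x(j) = 108*j (x(j) = 9*(6*(j + j)) = 9*(6*(2*j)) = 9*(12*j) = 108*j)
v = 36 (v = -4*(-2 - 7) = -4*(-9) = 36)
R(s) = -873 + s (R(s) = 108*(-8) + (s - 9) = -864 + (-9 + s) = -873 + s)
1/R(v) = 1/(-873 + 36) = 1/(-837) = -1/837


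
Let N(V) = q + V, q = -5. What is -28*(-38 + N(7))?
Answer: 1008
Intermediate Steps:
N(V) = -5 + V
-28*(-38 + N(7)) = -28*(-38 + (-5 + 7)) = -28*(-38 + 2) = -28*(-36) = 1008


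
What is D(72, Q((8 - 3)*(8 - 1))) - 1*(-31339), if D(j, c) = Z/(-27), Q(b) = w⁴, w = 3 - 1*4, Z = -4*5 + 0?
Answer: 846173/27 ≈ 31340.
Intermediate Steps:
Z = -20 (Z = -20 + 0 = -20)
w = -1 (w = 3 - 4 = -1)
Q(b) = 1 (Q(b) = (-1)⁴ = 1)
D(j, c) = 20/27 (D(j, c) = -20/(-27) = -20*(-1/27) = 20/27)
D(72, Q((8 - 3)*(8 - 1))) - 1*(-31339) = 20/27 - 1*(-31339) = 20/27 + 31339 = 846173/27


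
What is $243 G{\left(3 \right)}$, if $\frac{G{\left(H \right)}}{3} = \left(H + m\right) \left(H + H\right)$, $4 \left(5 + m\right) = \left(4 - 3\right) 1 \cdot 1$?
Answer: $- \frac{15309}{2} \approx -7654.5$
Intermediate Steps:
$m = - \frac{19}{4}$ ($m = -5 + \frac{\left(4 - 3\right) 1 \cdot 1}{4} = -5 + \frac{1 \cdot 1 \cdot 1}{4} = -5 + \frac{1 \cdot 1}{4} = -5 + \frac{1}{4} \cdot 1 = -5 + \frac{1}{4} = - \frac{19}{4} \approx -4.75$)
$G{\left(H \right)} = 6 H \left(- \frac{19}{4} + H\right)$ ($G{\left(H \right)} = 3 \left(H - \frac{19}{4}\right) \left(H + H\right) = 3 \left(- \frac{19}{4} + H\right) 2 H = 3 \cdot 2 H \left(- \frac{19}{4} + H\right) = 6 H \left(- \frac{19}{4} + H\right)$)
$243 G{\left(3 \right)} = 243 \cdot \frac{3}{2} \cdot 3 \left(-19 + 4 \cdot 3\right) = 243 \cdot \frac{3}{2} \cdot 3 \left(-19 + 12\right) = 243 \cdot \frac{3}{2} \cdot 3 \left(-7\right) = 243 \left(- \frac{63}{2}\right) = - \frac{15309}{2}$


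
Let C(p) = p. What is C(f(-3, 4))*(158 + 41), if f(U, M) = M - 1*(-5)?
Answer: 1791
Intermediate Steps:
f(U, M) = 5 + M (f(U, M) = M + 5 = 5 + M)
C(f(-3, 4))*(158 + 41) = (5 + 4)*(158 + 41) = 9*199 = 1791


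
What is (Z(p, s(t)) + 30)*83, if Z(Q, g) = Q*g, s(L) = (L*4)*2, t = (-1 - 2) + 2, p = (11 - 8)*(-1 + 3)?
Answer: -1494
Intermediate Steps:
p = 6 (p = 3*2 = 6)
t = -1 (t = -3 + 2 = -1)
s(L) = 8*L (s(L) = (4*L)*2 = 8*L)
(Z(p, s(t)) + 30)*83 = (6*(8*(-1)) + 30)*83 = (6*(-8) + 30)*83 = (-48 + 30)*83 = -18*83 = -1494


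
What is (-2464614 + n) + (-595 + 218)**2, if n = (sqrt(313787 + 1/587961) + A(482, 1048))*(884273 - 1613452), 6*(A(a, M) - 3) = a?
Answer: -189262205/3 - 132578*sqrt(3013210596635833)/17817 ≈ -4.7155e+8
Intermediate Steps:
A(a, M) = 3 + a/6
n = -182294750/3 - 132578*sqrt(3013210596635833)/17817 (n = (sqrt(313787 + 1/587961) + (3 + (1/6)*482))*(884273 - 1613452) = (sqrt(313787 + 1/587961) + (3 + 241/3))*(-729179) = (sqrt(184494518308/587961) + 250/3)*(-729179) = (2*sqrt(3013210596635833)/195987 + 250/3)*(-729179) = (250/3 + 2*sqrt(3013210596635833)/195987)*(-729179) = -182294750/3 - 132578*sqrt(3013210596635833)/17817 ≈ -4.6923e+8)
(-2464614 + n) + (-595 + 218)**2 = (-2464614 + (-182294750/3 - 132578*sqrt(3013210596635833)/17817)) + (-595 + 218)**2 = (-189688592/3 - 132578*sqrt(3013210596635833)/17817) + (-377)**2 = (-189688592/3 - 132578*sqrt(3013210596635833)/17817) + 142129 = -189262205/3 - 132578*sqrt(3013210596635833)/17817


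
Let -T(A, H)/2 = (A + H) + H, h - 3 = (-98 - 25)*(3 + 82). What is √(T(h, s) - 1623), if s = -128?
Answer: √19793 ≈ 140.69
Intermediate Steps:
h = -10452 (h = 3 + (-98 - 25)*(3 + 82) = 3 - 123*85 = 3 - 10455 = -10452)
T(A, H) = -4*H - 2*A (T(A, H) = -2*((A + H) + H) = -2*(A + 2*H) = -4*H - 2*A)
√(T(h, s) - 1623) = √((-4*(-128) - 2*(-10452)) - 1623) = √((512 + 20904) - 1623) = √(21416 - 1623) = √19793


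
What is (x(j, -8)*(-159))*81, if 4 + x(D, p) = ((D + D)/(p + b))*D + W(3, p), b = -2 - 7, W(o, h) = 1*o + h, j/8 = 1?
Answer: 3618999/17 ≈ 2.1288e+5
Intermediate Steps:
j = 8 (j = 8*1 = 8)
W(o, h) = h + o (W(o, h) = o + h = h + o)
b = -9
x(D, p) = -1 + p + 2*D**2/(-9 + p) (x(D, p) = -4 + (((D + D)/(p - 9))*D + (p + 3)) = -4 + (((2*D)/(-9 + p))*D + (3 + p)) = -4 + ((2*D/(-9 + p))*D + (3 + p)) = -4 + (2*D**2/(-9 + p) + (3 + p)) = -4 + (3 + p + 2*D**2/(-9 + p)) = -1 + p + 2*D**2/(-9 + p))
(x(j, -8)*(-159))*81 = (((9 + (-8)**2 - 10*(-8) + 2*8**2)/(-9 - 8))*(-159))*81 = (((9 + 64 + 80 + 2*64)/(-17))*(-159))*81 = (-(9 + 64 + 80 + 128)/17*(-159))*81 = (-1/17*281*(-159))*81 = -281/17*(-159)*81 = (44679/17)*81 = 3618999/17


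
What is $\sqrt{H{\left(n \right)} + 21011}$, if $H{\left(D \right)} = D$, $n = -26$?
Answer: $\sqrt{20985} \approx 144.86$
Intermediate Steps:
$\sqrt{H{\left(n \right)} + 21011} = \sqrt{-26 + 21011} = \sqrt{20985}$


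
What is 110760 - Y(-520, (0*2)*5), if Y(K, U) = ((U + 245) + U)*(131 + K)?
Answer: 206065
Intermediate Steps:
Y(K, U) = (131 + K)*(245 + 2*U) (Y(K, U) = ((245 + U) + U)*(131 + K) = (245 + 2*U)*(131 + K) = (131 + K)*(245 + 2*U))
110760 - Y(-520, (0*2)*5) = 110760 - (32095 + 245*(-520) + 262*((0*2)*5) + 2*(-520)*((0*2)*5)) = 110760 - (32095 - 127400 + 262*(0*5) + 2*(-520)*(0*5)) = 110760 - (32095 - 127400 + 262*0 + 2*(-520)*0) = 110760 - (32095 - 127400 + 0 + 0) = 110760 - 1*(-95305) = 110760 + 95305 = 206065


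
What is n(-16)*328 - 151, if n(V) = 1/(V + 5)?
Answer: -1989/11 ≈ -180.82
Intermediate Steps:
n(V) = 1/(5 + V)
n(-16)*328 - 151 = 328/(5 - 16) - 151 = 328/(-11) - 151 = -1/11*328 - 151 = -328/11 - 151 = -1989/11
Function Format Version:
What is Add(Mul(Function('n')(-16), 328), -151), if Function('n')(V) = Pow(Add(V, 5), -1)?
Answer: Rational(-1989, 11) ≈ -180.82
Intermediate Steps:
Function('n')(V) = Pow(Add(5, V), -1)
Add(Mul(Function('n')(-16), 328), -151) = Add(Mul(Pow(Add(5, -16), -1), 328), -151) = Add(Mul(Pow(-11, -1), 328), -151) = Add(Mul(Rational(-1, 11), 328), -151) = Add(Rational(-328, 11), -151) = Rational(-1989, 11)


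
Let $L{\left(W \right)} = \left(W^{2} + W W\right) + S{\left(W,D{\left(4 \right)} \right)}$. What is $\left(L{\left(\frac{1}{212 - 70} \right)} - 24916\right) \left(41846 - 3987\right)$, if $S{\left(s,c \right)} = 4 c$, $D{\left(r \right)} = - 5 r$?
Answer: $- \frac{9540834134389}{10082} \approx -9.4632 \cdot 10^{8}$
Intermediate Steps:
$L{\left(W \right)} = -80 + 2 W^{2}$ ($L{\left(W \right)} = \left(W^{2} + W W\right) + 4 \left(\left(-5\right) 4\right) = \left(W^{2} + W^{2}\right) + 4 \left(-20\right) = 2 W^{2} - 80 = -80 + 2 W^{2}$)
$\left(L{\left(\frac{1}{212 - 70} \right)} - 24916\right) \left(41846 - 3987\right) = \left(\left(-80 + 2 \left(\frac{1}{212 - 70}\right)^{2}\right) - 24916\right) \left(41846 - 3987\right) = \left(\left(-80 + 2 \left(\frac{1}{142}\right)^{2}\right) - 24916\right) 37859 = \left(\left(-80 + \frac{2}{20164}\right) - 24916\right) 37859 = \left(\left(-80 + 2 \cdot \frac{1}{20164}\right) - 24916\right) 37859 = \left(\left(-80 + \frac{1}{10082}\right) - 24916\right) 37859 = \left(- \frac{806559}{10082} - 24916\right) 37859 = \left(- \frac{252009671}{10082}\right) 37859 = - \frac{9540834134389}{10082}$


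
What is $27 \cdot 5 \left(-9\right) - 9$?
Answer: $-1224$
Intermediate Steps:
$27 \cdot 5 \left(-9\right) - 9 = 27 \left(-45\right) - 9 = -1215 - 9 = -1224$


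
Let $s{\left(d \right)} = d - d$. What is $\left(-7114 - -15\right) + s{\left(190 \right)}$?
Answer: $-7099$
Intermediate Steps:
$s{\left(d \right)} = 0$
$\left(-7114 - -15\right) + s{\left(190 \right)} = \left(-7114 - -15\right) + 0 = \left(-7114 + 15\right) + 0 = -7099 + 0 = -7099$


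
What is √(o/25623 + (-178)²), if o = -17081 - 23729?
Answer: √2311189822734/8541 ≈ 178.00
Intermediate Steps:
o = -40810
√(o/25623 + (-178)²) = √(-40810/25623 + (-178)²) = √(-40810*1/25623 + 31684) = √(-40810/25623 + 31684) = √(811798322/25623) = √2311189822734/8541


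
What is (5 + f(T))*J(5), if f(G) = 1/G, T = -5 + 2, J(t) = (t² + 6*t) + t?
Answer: 280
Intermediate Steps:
J(t) = t² + 7*t
T = -3
f(G) = 1/G
(5 + f(T))*J(5) = (5 + 1/(-3))*(5*(7 + 5)) = (5 - ⅓)*(5*12) = (14/3)*60 = 280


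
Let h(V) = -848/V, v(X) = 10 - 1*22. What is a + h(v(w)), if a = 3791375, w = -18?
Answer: 11374337/3 ≈ 3.7914e+6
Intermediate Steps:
v(X) = -12 (v(X) = 10 - 22 = -12)
a + h(v(w)) = 3791375 - 848/(-12) = 3791375 - 848*(-1/12) = 3791375 + 212/3 = 11374337/3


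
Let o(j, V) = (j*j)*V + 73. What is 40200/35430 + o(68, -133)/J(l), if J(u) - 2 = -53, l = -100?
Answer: 242095893/20077 ≈ 12058.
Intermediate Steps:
J(u) = -51 (J(u) = 2 - 53 = -51)
o(j, V) = 73 + V*j**2 (o(j, V) = j**2*V + 73 = V*j**2 + 73 = 73 + V*j**2)
40200/35430 + o(68, -133)/J(l) = 40200/35430 + (73 - 133*68**2)/(-51) = 40200*(1/35430) + (73 - 133*4624)*(-1/51) = 1340/1181 + (73 - 614992)*(-1/51) = 1340/1181 - 614919*(-1/51) = 1340/1181 + 204973/17 = 242095893/20077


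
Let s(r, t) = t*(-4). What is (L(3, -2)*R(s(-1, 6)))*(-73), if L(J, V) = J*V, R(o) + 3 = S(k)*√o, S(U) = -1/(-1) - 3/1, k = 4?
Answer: -1314 - 1752*I*√6 ≈ -1314.0 - 4291.5*I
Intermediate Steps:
S(U) = -2 (S(U) = -1*(-1) - 3*1 = 1 - 3 = -2)
s(r, t) = -4*t
R(o) = -3 - 2*√o
(L(3, -2)*R(s(-1, 6)))*(-73) = ((3*(-2))*(-3 - 2*2*I*√6))*(-73) = -6*(-3 - 4*I*√6)*(-73) = (18 + 24*I*√6)*(-73) = -1314 - 1752*I*√6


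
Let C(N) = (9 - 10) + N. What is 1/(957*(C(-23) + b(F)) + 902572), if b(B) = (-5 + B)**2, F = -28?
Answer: 1/1921777 ≈ 5.2035e-7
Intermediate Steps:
C(N) = -1 + N
1/(957*(C(-23) + b(F)) + 902572) = 1/(957*((-1 - 23) + (-5 - 28)**2) + 902572) = 1/(957*(-24 + (-33)**2) + 902572) = 1/(957*(-24 + 1089) + 902572) = 1/(957*1065 + 902572) = 1/(1019205 + 902572) = 1/1921777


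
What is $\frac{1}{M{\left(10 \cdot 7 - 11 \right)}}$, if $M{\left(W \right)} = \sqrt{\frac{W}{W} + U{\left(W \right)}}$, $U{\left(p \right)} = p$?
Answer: $\frac{\sqrt{15}}{30} \approx 0.1291$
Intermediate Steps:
$M{\left(W \right)} = \sqrt{1 + W}$ ($M{\left(W \right)} = \sqrt{\frac{W}{W} + W} = \sqrt{1 + W}$)
$\frac{1}{M{\left(10 \cdot 7 - 11 \right)}} = \frac{1}{\sqrt{1 + \left(10 \cdot 7 - 11\right)}} = \frac{1}{\sqrt{1 + \left(70 - 11\right)}} = \frac{1}{\sqrt{1 + 59}} = \frac{1}{\sqrt{60}} = \frac{1}{2 \sqrt{15}} = \frac{\sqrt{15}}{30}$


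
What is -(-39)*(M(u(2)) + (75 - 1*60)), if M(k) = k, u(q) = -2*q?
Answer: 429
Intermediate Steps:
-(-39)*(M(u(2)) + (75 - 1*60)) = -(-39)*(-2*2 + (75 - 1*60)) = -(-39)*(-4 + (75 - 60)) = -(-39)*(-4 + 15) = -(-39)*11 = -1*(-429) = 429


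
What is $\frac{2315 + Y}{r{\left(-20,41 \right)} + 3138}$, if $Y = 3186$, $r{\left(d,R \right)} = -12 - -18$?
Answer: $\frac{5501}{3144} \approx 1.7497$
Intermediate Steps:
$r{\left(d,R \right)} = 6$ ($r{\left(d,R \right)} = -12 + 18 = 6$)
$\frac{2315 + Y}{r{\left(-20,41 \right)} + 3138} = \frac{2315 + 3186}{6 + 3138} = \frac{5501}{3144}$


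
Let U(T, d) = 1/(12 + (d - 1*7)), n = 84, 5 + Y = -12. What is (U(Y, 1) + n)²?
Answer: 255025/36 ≈ 7084.0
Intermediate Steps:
Y = -17 (Y = -5 - 12 = -17)
U(T, d) = 1/(5 + d) (U(T, d) = 1/(12 + (d - 7)) = 1/(12 + (-7 + d)) = 1/(5 + d))
(U(Y, 1) + n)² = (1/(5 + 1) + 84)² = (1/6 + 84)² = (⅙ + 84)² = (505/6)² = 255025/36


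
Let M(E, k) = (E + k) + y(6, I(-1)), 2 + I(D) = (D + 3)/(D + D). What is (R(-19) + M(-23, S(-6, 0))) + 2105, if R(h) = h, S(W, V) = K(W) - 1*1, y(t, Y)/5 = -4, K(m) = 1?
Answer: 2043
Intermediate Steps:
I(D) = -2 + (3 + D)/(2*D) (I(D) = -2 + (D + 3)/(D + D) = -2 + (3 + D)/((2*D)) = -2 + (3 + D)*(1/(2*D)) = -2 + (3 + D)/(2*D))
y(t, Y) = -20 (y(t, Y) = 5*(-4) = -20)
S(W, V) = 0 (S(W, V) = 1 - 1*1 = 1 - 1 = 0)
M(E, k) = -20 + E + k (M(E, k) = (E + k) - 20 = -20 + E + k)
(R(-19) + M(-23, S(-6, 0))) + 2105 = (-19 + (-20 - 23 + 0)) + 2105 = (-19 - 43) + 2105 = -62 + 2105 = 2043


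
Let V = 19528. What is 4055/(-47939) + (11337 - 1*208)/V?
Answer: 454327091/936152792 ≈ 0.48531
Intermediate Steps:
4055/(-47939) + (11337 - 1*208)/V = 4055/(-47939) + (11337 - 1*208)/19528 = 4055*(-1/47939) + (11337 - 208)*(1/19528) = -4055/47939 + 11129*(1/19528) = -4055/47939 + 11129/19528 = 454327091/936152792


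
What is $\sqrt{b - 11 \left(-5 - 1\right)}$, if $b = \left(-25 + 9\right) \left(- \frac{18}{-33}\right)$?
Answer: $\frac{3 \sqrt{770}}{11} \approx 7.5679$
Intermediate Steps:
$b = - \frac{96}{11}$ ($b = - 16 \left(\left(-18\right) \left(- \frac{1}{33}\right)\right) = \left(-16\right) \frac{6}{11} = - \frac{96}{11} \approx -8.7273$)
$\sqrt{b - 11 \left(-5 - 1\right)} = \sqrt{- \frac{96}{11} - 11 \left(-5 - 1\right)} = \sqrt{- \frac{96}{11} - -66} = \sqrt{- \frac{96}{11} + 66} = \sqrt{\frac{630}{11}} = \frac{3 \sqrt{770}}{11}$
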